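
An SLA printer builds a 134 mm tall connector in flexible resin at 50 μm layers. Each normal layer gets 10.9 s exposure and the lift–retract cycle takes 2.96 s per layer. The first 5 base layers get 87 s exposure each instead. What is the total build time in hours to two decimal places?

Layers = ⌈134/0.05⌉ = 2680.
Bottom layers = 5 × (87 + 2.96) = 449.8 s.
Remaining layers = 2675 × (10.9 + 2.96), so 37075.5 s.
Total = 449.8 + 37075.5 = 37525.3 s = 10.42 hours.

10.42 hours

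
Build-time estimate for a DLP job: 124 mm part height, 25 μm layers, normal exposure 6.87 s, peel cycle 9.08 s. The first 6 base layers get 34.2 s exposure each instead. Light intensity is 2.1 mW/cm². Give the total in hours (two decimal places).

22.02 hours

Layers = ⌈124/0.025⌉ = 4960.
Bottom layers: 6 × (34.2 + 9.08) → 259.68 s.
Regular layers = 4954 × (6.87 + 9.08) = 79016.3 s.
Total = 259.68 + 79016.3 = 79275.98 s = 22.02 hours.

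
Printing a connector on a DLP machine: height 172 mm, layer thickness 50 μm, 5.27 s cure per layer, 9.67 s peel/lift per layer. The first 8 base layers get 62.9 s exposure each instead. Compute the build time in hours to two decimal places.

14.40 hours

Number of layers: 172 / 0.05 → 3440 (rounded up).
Burn-in layers = 8 × (62.9 + 9.67), so 580.56 s.
Remaining layers = 3432 × (5.27 + 9.67) = 51274.08 s.
Sum: 580.56 + 51274.08 = 51854.64 s → 14.40 hours.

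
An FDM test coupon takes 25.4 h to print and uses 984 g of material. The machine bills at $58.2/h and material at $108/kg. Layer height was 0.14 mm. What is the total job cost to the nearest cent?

$1584.55

Machine cost = 58.2 × 25.4 = $1478.28.
Material cost = 108 × 984/1000, so $106.272.
Job cost: 1478.28 + 106.272 = 1584.552 ≈ $1584.55.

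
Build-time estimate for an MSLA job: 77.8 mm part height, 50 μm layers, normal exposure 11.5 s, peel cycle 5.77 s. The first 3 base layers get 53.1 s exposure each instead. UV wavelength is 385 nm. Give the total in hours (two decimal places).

7.50 hours

Layer count = ceil(77.8 / 0.05) = 1556.
Base layers = 3 × (53.1 + 5.77) = 176.61 s.
Normal layers: 1553 × (11.5 + 5.77) → 26820.31 s.
Total = 176.61 + 26820.31 = 26996.92 s = 7.50 hours.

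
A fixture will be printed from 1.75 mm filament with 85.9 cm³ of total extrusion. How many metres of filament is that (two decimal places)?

A = π r² = π × 0.875² = 2.4053 mm².
Length = 85.9 cm³ / 2.4053 mm² = 85900 / 2.4053 = 35712.8 mm = 35.71 m.

35.71 m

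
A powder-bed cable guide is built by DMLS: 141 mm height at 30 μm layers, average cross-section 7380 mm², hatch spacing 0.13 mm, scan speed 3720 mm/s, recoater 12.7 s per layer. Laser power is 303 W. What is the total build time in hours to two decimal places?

Number of layers: 141 / 0.03 → 4700 (rounded up).
Scan path per layer = 7380 / 0.13, so 56769.2 mm.
Scan time per layer = 56769.2 / 3720 = 15.2605 s.
Layer cycle = 15.2605 + 12.7 = 27.9605 s.
4700 layers × 27.9605 s/layer = 131414.35 s, i.e. 36.50 hours.

36.50 hours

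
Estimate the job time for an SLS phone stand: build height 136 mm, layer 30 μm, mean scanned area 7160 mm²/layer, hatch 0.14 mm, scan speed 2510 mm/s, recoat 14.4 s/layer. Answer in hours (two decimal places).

43.80 hours

Layers = ⌈136/0.03⌉ = 4534.
Scan path per layer: 7160 / 0.14 → 51142.9 mm.
Laser time per layer = 51142.9 / 2510 = 20.3757 s.
Time per layer = 20.3757 + 14.4 = 34.7757 s.
4534 layers × 34.7757 s/layer = 157673.0238 s, i.e. 43.80 hours.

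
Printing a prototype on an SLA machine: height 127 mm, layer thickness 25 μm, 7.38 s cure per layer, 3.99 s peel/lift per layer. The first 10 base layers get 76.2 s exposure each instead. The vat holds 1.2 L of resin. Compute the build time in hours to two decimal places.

Layer count = ceil(127 / 0.025) = 5080.
Base layers: 10 × (76.2 + 3.99) → 801.9 s.
Remaining layers = 5070 × (7.38 + 3.99) = 57645.9 s.
Sum: 801.9 + 57645.9 = 58447.8 s → 16.24 hours.

16.24 hours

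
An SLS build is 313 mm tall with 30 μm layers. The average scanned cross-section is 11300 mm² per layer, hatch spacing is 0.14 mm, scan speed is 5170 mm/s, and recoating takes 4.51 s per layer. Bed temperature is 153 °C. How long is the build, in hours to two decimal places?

58.32 hours

Number of layers: 313 / 0.03 → 10434 (rounded up).
Scan path per layer = 11300 / 0.14 = 80714.3 mm.
Laser time per layer: 80714.3 / 5170 → 15.6121 s.
Per-layer time = 15.6121 + 4.51, so 20.1221 s.
Total: 10434 × 20.1221 s = 209953.9914 s → 58.32 hours.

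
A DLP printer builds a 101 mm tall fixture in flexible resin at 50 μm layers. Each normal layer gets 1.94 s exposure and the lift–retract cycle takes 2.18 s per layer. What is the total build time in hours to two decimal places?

Layer count = ceil(101 / 0.05) = 2020.
Each layer takes: 1.94 + 2.18 → 4.12 s.
Total = 2020 × 4.12 = 8322.4 s = 2.31 hours.

2.31 hours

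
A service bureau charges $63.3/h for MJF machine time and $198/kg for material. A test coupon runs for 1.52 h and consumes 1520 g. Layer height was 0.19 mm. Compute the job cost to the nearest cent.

$397.18

Time charge: 63.3 × 1.52 → $96.216.
Feedstock cost = 198 × 1520/1000, so $300.96.
Total = 96.216 + 300.96 = 397.176 ≈ $397.18.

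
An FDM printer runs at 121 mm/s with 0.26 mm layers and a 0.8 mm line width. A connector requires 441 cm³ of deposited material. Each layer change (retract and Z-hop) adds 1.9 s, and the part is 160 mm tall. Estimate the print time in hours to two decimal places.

Line area = 0.26 × 0.8, so 0.208 mm².
Toolpath length = 441 cm³ / 0.208 mm² = 441000 / 0.208 = 2120192.3 mm.
Time extruding: 2120192.3 / 121 → 17522.3 s.
Number of layers: 160 / 0.26 → 616 (rounded up).
Z-hop total = 616 × 1.9 = 1170.4 s.
Total = 17522.3 + 1170.4 = 18692.7 s = 5.19 hours.

5.19 hours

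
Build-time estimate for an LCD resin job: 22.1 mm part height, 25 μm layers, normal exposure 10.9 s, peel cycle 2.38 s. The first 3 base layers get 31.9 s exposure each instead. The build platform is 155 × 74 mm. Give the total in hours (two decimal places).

3.28 hours

Layer count = ceil(22.1 / 0.025) = 884.
Burn-in layers: 3 × (31.9 + 2.38) → 102.84 s.
Remaining layers = 881 × (10.9 + 2.38) = 11699.68 s.
Sum: 102.84 + 11699.68 = 11802.52 s → 3.28 hours.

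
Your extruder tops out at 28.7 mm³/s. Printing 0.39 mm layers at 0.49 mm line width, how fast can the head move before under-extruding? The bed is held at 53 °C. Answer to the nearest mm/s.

150 mm/s

A = 0.39 × 0.49, so 0.1911 mm².
Max speed = 28.7 / 0.1911 = 150.18 ≈ 150 mm/s.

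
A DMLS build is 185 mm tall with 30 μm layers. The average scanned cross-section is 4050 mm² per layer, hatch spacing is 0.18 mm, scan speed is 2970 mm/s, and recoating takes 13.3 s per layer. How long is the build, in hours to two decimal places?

Number of layers: 185 / 0.03 → 6167 (rounded up).
Per-layer scan distance = 4050 / 0.18 = 22500 mm.
Laser time per layer = 22500 / 2970, so 7.5758 s.
Per-layer time: 7.5758 + 13.3 → 20.8758 s.
Total: 6167 × 20.8758 s = 128741.0586 s → 35.76 hours.

35.76 hours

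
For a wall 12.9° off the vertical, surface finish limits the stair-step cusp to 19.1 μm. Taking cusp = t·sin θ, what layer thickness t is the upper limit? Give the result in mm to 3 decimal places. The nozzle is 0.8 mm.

0.086 mm

sin(12.9°) = 0.2233; t_max = 0.0191/0.2233 = 0.086 mm.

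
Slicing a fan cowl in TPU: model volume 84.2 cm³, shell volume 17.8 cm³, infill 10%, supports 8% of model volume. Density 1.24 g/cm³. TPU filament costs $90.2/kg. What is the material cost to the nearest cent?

$3.49

Volume inside the shell = 84.2 − 17.8, so 66.4 cm³.
Deposited infill: 0.10 × 66.4 → 6.64 cm³.
Support = 0.08 × 84.2 = 6.736 cm³.
Deposited volume: 17.8 + 6.64 + 6.736 → 31.176 cm³.
Mass: 31.176 × 1.24 → 38.65824 g.
Cost = 38.65824 g / 1000 × $90.2/kg = $3.49.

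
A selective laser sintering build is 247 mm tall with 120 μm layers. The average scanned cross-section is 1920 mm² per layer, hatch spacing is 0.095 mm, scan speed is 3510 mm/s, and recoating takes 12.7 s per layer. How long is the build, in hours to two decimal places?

Number of layers: 247 / 0.12 → 2059 (rounded up).
Scan path per layer: 1920 / 0.095 → 20210.5 mm.
Laser time per layer: 20210.5 / 3510 → 5.758 s.
Time per layer: 5.758 + 12.7 → 18.458 s.
Total: 2059 × 18.458 s = 38005.022 s → 10.56 hours.

10.56 hours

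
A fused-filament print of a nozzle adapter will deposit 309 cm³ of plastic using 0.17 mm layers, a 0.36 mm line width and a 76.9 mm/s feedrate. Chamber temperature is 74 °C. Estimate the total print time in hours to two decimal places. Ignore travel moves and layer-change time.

18.24 hours

Line area: 0.17 × 0.36 → 0.0612 mm².
Path length: 309000 mm³ / 0.0612 mm² → 5049019.6 mm.
Time extruding = 5049019.6 / 76.9 = 65657 s.
That's 65657 s → 18.24 hours.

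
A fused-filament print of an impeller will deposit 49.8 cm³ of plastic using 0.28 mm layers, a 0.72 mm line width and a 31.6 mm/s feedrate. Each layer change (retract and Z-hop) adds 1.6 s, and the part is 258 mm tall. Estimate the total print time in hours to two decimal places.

2.58 hours

Extrusion cross-section = 0.28 × 0.72, so 0.2016 mm².
Total extruded path = 49800/0.2016 = 247023.8 mm.
Print-move time: 247023.8 / 31.6 → 7817.2 s.
Layer count = ceil(258 / 0.28) = 922.
Z-hop total: 922 × 1.6 → 1475.2 s.
Altogether 7817.2 + 1475.2 = 9292.4 s, i.e. 2.58 hours.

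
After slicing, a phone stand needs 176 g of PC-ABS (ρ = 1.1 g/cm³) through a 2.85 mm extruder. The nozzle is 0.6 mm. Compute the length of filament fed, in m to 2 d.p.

Volume = 176 g / 1.1 g·cm⁻³ = 160 cm³ = 160000 mm³.
A = π r² = π × 1.425² = 6.3794 mm².
L = V/A = 160000/6.3794 = 25080.73 mm → 25.08 m.

25.08 m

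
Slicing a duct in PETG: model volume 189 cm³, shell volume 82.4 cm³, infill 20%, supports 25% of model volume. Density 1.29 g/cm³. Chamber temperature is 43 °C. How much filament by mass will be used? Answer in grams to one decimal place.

Volume inside the shell: 189 − 82.4 → 106.6 cm³.
Deposited infill = 0.20 × 106.6 = 21.32 cm³.
Support: 0.25 × 189 → 47.25 cm³.
Deposited volume = 82.4 + 21.32 + 47.25, so 150.97 cm³.
Mass = 150.97 × 1.29 = 194.7513 g.

194.8 g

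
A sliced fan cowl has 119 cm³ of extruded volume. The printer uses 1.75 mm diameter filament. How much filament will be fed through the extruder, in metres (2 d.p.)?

Cross-section of 1.75 mm filament: π·(1.75/2)² = 2.4053 mm².
L = 119000 mm³ / 2.4053 mm² = 49474.08 mm, i.e. 49.47 m.

49.47 m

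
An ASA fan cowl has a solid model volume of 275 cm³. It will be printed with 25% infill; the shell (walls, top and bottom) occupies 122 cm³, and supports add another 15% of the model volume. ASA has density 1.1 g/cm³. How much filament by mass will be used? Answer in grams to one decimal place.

221.7 g

Infill region: 275 − 122 → 153 cm³.
Infill deposited = 0.25 × 153 = 38.25 cm³.
Support = 0.15 × 275, so 41.25 cm³.
Total extruded = 122 + 38.25 + 41.25, so 201.5 cm³.
Mass = 201.5 × 1.1, so 221.65 g.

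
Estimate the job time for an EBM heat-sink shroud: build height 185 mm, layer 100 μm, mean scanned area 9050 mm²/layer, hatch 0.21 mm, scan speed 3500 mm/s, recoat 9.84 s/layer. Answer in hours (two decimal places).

Layer count = ceil(185 / 0.1) = 1850.
Hatch length per layer = 9050 / 0.21 = 43095.2 mm.
Scan time per layer = 43095.2 / 3500, so 12.3129 s.
Per-layer time = 12.3129 + 9.84 = 22.1529 s.
Build time = 1850 × 22.1529 = 40982.865 s = 11.38 hours.

11.38 hours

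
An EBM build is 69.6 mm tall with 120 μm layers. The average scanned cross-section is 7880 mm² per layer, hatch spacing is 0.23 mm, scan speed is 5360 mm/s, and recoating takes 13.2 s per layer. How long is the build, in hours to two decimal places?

3.16 hours

Layer count = ceil(69.6 / 0.12) = 580.
Hatch length per layer = 7880 / 0.23, so 34260.9 mm.
Beam time per layer = 34260.9 / 5360, so 6.392 s.
Time per layer: 6.392 + 13.2 → 19.592 s.
580 layers × 19.592 s/layer = 11363.36 s, i.e. 3.16 hours.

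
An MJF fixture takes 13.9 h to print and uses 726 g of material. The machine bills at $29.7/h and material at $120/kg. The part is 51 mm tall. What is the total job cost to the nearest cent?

Machine-time cost = 29.7 × 13.9, so $412.83.
Material charge = 120 × 726/1000 = $87.12.
Total = 412.83 + 87.12 = $499.95.

$499.95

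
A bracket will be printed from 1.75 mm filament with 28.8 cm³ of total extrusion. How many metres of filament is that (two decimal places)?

11.97 m

Filament cross-section = π × (1.75/2)² = 2.4053 mm².
Length = 28.8 cm³ / 2.4053 mm² = 28800 / 2.4053 = 11973.56 mm = 11.97 m.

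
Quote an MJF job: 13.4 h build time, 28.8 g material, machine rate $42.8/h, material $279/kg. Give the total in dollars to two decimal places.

Machine-time cost = 42.8 × 13.4, so $573.52.
Feedstock cost = 279 × 28.8/1000 = $8.0352.
Total = 573.52 + 8.0352 = 581.5552 ≈ $581.56.

$581.56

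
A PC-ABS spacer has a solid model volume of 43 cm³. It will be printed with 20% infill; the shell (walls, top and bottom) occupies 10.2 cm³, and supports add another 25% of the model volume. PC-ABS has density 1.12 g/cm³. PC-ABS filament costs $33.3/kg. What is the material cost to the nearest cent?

Interior volume: 43 − 10.2 → 32.8 cm³.
Infill deposited: 0.20 × 32.8 → 6.56 cm³.
Support: 0.25 × 43 → 10.75 cm³.
Total extruded = 10.2 + 6.56 + 10.75 = 27.51 cm³.
Mass = 27.51 × 1.12, so 30.8112 g.
Cost = 30.8112 g / 1000 × $33.3/kg = $1.03.

$1.03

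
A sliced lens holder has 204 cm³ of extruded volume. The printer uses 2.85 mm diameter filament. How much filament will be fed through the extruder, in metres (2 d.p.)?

A = π r² = π × 1.425² = 6.3794 mm².
Length = 204 cm³ / 6.3794 mm² = 204000 / 6.3794 = 31977.93 mm = 31.98 m.

31.98 m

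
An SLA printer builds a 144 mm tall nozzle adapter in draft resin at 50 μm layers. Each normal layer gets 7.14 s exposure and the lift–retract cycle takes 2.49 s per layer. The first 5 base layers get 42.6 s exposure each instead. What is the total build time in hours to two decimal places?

7.75 hours

Number of layers: 144 / 0.05 → 2880 (rounded up).
Bottom layers = 5 × (42.6 + 2.49), so 225.45 s.
Regular layers: 2875 × (7.14 + 2.49) → 27686.25 s.
Sum: 225.45 + 27686.25 = 27911.7 s → 7.75 hours.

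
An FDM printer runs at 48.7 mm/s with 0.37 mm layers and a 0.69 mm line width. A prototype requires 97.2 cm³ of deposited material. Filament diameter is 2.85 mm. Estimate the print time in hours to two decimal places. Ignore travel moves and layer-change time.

2.17 hours

Line area: 0.37 × 0.69 → 0.2553 mm².
Path length: 97200 mm³ / 0.2553 mm² → 380728.6 mm.
Print-move time = 380728.6 / 48.7, so 7817.8 s.
7817.8 s = 2.17 hours.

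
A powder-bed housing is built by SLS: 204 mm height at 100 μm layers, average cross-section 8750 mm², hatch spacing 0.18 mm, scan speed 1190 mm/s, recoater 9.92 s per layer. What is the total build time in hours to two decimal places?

28.77 hours

Number of layers: 204 / 0.1 → 2040 (rounded up).
Hatch length per layer = 8750 / 0.18 = 48611.1 mm.
Laser time per layer = 48611.1 / 1190 = 40.8497 s.
Per-layer time: 40.8497 + 9.92 → 50.7697 s.
Build time = 2040 × 50.7697 = 103570.188 s = 28.77 hours.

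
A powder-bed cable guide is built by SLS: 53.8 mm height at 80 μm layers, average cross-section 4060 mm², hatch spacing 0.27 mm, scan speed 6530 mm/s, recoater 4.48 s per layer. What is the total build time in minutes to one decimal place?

76.1 minutes

Layer count = ceil(53.8 / 0.08) = 673.
Hatch length per layer = 4060 / 0.27 = 15037 mm.
Laser time per layer: 15037 / 6530 → 2.3028 s.
Time per layer = 2.3028 + 4.48 = 6.7828 s.
Total: 673 × 6.7828 s = 4564.8244 s → 76.1 minutes.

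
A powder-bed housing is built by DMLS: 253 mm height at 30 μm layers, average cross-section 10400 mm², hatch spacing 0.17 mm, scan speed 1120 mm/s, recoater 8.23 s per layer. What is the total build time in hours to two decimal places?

147.25 hours

Layer count = ceil(253 / 0.03) = 8434.
Scan path per layer: 10400 / 0.17 → 61176.5 mm.
Scan time per layer = 61176.5 / 1120, so 54.6219 s.
Time per layer: 54.6219 + 8.23 → 62.8519 s.
Build time = 8434 × 62.8519 = 530092.9246 s = 147.25 hours.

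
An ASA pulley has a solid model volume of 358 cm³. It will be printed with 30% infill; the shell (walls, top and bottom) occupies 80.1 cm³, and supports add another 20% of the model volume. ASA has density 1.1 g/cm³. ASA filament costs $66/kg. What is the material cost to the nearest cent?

$17.07

Interior volume = 358 − 80.1, so 277.9 cm³.
Infill deposited = 0.30 × 277.9 = 83.37 cm³.
Support = 0.20 × 358, so 71.6 cm³.
Total printed volume = 80.1 + 83.37 + 71.6 = 235.07 cm³.
Mass: 235.07 × 1.1 → 258.577 g.
Cost = 258.577 g / 1000 × $66/kg = $17.07.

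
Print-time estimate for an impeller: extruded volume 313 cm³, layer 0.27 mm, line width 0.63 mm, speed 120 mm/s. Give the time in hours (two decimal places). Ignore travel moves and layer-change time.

Bead cross-section: 0.27 × 0.63 → 0.1701 mm².
Path length: 313000 mm³ / 0.1701 mm² → 1840094.1 mm.
Time extruding: 1840094.1 / 120 → 15334.1 s.
In the requested units: 15334.1 s = 4.26 hours.

4.26 hours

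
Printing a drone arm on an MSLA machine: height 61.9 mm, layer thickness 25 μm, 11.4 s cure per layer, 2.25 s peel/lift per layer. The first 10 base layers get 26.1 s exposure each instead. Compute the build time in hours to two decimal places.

9.43 hours

Layer count = ceil(61.9 / 0.025) = 2476.
Burn-in layers = 10 × (26.1 + 2.25), so 283.5 s.
Remaining layers = 2466 × (11.4 + 2.25) = 33660.9 s.
Sum: 283.5 + 33660.9 = 33944.4 s → 9.43 hours.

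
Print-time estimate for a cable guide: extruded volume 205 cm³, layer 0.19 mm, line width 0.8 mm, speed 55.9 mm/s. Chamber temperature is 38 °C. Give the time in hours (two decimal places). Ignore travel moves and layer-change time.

6.70 hours

Bead cross-section = 0.19 × 0.8, so 0.152 mm².
Total extruded path = 205000/0.152 = 1348684.2 mm.
Time extruding: 1348684.2 / 55.9 → 24126.7 s.
In the requested units: 24126.7 s = 6.70 hours.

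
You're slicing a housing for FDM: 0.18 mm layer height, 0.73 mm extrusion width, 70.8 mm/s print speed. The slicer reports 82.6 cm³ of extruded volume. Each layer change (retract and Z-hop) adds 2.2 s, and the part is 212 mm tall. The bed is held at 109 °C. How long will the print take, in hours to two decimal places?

Bead cross-section = 0.18 × 0.73, so 0.1314 mm².
Path length: 82600 mm³ / 0.1314 mm² → 628614.9 mm.
Extrusion time: 628614.9 / 70.8 → 8878.7 s.
Layers = ⌈212/0.18⌉ = 1178.
Z-hop total: 1178 × 2.2 → 2591.6 s.
Altogether 8878.7 + 2591.6 = 11470.3 s, i.e. 3.19 hours.

3.19 hours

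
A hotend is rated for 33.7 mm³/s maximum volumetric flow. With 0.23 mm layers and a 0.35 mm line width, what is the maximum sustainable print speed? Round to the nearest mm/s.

Extrusion cross-section = 0.23 × 0.35, so 0.0805 mm².
Max speed = 33.7 / 0.0805 = 418.63 ≈ 419 mm/s.

419 mm/s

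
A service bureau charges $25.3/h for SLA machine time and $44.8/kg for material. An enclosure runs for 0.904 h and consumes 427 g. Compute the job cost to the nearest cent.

$42.00

Machine cost = 25.3 × 0.904 = $22.8712.
Material cost = 44.8 × 427/1000 = $19.1296.
Job cost: 22.8712 + 19.1296 = 42.0008 ≈ $42.00.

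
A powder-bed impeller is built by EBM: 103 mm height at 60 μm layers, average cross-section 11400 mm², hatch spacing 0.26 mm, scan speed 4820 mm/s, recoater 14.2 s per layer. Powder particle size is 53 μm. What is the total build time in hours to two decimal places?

11.11 hours

Layer count = ceil(103 / 0.06) = 1717.
Scan path per layer = 11400 / 0.26, so 43846.2 mm.
Per-layer scan time = 43846.2 / 4820, so 9.0967 s.
Per-layer time: 9.0967 + 14.2 → 23.2967 s.
1717 layers × 23.2967 s/layer = 40000.4339 s, i.e. 11.11 hours.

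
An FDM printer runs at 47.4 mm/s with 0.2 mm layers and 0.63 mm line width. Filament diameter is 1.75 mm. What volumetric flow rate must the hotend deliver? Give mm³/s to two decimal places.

Extrusion cross-section = 0.2 × 0.63, so 0.126 mm².
Q = v·A = 47.4 × 0.126 = 5.97 mm³/s.

5.97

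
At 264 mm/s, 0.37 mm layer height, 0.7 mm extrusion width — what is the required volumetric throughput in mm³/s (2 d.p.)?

A: 0.37 × 0.7 → 0.259 mm².
Q = v·A = 264 × 0.259 = 68.38 mm³/s.

68.38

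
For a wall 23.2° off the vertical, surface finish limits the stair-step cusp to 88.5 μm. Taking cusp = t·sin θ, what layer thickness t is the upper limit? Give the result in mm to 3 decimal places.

0.225 mm

sin(23.2°) = 0.3939; t_max = 0.0885/0.3939 = 0.225 mm.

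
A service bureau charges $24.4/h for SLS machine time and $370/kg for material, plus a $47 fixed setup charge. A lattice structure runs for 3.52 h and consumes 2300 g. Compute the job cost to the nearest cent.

$983.89

Machine-time cost = 24.4 × 3.52 = $85.888.
Material cost: 370 × 2300/1000 → $851.00.
Adding setup: 85.888 + 851.00 + 47 → 983.888 ≈ $983.89.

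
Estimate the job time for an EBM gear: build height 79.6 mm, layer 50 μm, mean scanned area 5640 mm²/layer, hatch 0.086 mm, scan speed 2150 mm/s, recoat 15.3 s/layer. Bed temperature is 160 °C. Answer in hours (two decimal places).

20.26 hours

Number of layers: 79.6 / 0.05 → 1592 (rounded up).
Scan path per layer: 5640 / 0.086 → 65581.4 mm.
Scan time per layer: 65581.4 / 2150 → 30.503 s.
Per-layer time: 30.503 + 15.3 → 45.803 s.
Build time = 1592 × 45.803 = 72918.376 s = 20.26 hours.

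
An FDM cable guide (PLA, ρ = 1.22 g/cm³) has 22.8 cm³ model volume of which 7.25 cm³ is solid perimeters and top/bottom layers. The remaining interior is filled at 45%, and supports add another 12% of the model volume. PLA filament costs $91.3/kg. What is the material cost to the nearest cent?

Interior volume = 22.8 − 7.25, so 15.55 cm³.
Infill volume = 0.45 × 15.55, so 6.9975 cm³.
Support = 0.12 × 22.8 = 2.736 cm³.
Total extruded = 7.25 + 6.9975 + 2.736 = 16.9835 cm³.
Mass = 16.9835 × 1.22, so 20.71987 g.
Cost = 20.71987 g / 1000 × $91.3/kg = $1.89.

$1.89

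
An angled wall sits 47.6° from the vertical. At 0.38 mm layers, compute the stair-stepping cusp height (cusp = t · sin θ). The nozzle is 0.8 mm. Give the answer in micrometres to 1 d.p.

h_c = t·sin θ = 0.38 × 0.7385 = 0.28063 mm (280.6 μm).

280.6 μm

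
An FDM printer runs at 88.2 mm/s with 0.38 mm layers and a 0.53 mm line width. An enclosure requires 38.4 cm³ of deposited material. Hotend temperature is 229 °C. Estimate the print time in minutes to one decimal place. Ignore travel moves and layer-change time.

Bead cross-section = 0.38 × 0.53, so 0.2014 mm².
Path length: 38400 mm³ / 0.2014 mm² → 190665.3 mm.
Extrusion time = 190665.3 / 88.2 = 2161.7 s.
That's 2161.7 s → 36.0 minutes.

36.0 minutes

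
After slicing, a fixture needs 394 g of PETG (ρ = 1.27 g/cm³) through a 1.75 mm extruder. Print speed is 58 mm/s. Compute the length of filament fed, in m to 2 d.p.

Volume = 394 g / 1.27 g·cm⁻³ = 310.2362 cm³ = 310236.2 mm³.
Filament cross-section = π × (1.75/2)² = 2.4053 mm².
Length = 310236.2 / 2.4053 = 128980.25 mm = 128.98 m.

128.98 m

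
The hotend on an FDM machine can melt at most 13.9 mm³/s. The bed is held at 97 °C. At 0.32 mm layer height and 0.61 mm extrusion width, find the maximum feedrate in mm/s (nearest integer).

A = 0.32 × 0.61, so 0.1952 mm².
v_max = Q/A = 13.9/0.1952 = 71.21 mm/s → 71 mm/s.

71 mm/s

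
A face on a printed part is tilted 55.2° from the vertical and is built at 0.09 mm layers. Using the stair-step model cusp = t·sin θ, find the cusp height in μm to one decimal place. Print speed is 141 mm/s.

73.9 μm

h_c = t·sin θ = 0.09 × 0.8211 = 0.073899 mm (73.9 μm).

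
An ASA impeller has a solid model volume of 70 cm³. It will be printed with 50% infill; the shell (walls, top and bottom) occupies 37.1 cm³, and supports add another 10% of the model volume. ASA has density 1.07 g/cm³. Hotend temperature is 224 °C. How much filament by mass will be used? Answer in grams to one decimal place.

Volume inside the shell: 70 − 37.1 → 32.9 cm³.
Deposited infill = 0.50 × 32.9 = 16.45 cm³.
Support = 0.10 × 70 = 7 cm³.
Total extruded: 37.1 + 16.45 + 7 → 60.55 cm³.
Mass = 60.55 × 1.07 = 64.7885 g.

64.8 g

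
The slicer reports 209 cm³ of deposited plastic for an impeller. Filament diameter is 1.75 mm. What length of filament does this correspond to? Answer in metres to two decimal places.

86.89 m

Filament cross-section = π × (1.75/2)² = 2.4053 mm².
Length = 209 cm³ / 2.4053 mm² = 209000 / 2.4053 = 86891.45 mm = 86.89 m.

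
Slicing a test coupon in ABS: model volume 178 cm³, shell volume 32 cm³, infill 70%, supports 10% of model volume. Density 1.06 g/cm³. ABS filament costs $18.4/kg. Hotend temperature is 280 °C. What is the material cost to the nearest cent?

Interior volume = 178 − 32, so 146 cm³.
Infill volume: 0.70 × 146 → 102.2 cm³.
Support = 0.10 × 178, so 17.8 cm³.
Total printed volume = 32 + 102.2 + 17.8, so 152 cm³.
Mass: 152 × 1.06 → 161.12 g.
Cost = 161.12 g / 1000 × $18.4/kg = $2.96.

$2.96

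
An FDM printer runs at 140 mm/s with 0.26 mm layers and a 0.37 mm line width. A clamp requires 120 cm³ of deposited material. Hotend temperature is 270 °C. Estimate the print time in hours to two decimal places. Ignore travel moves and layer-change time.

Extrusion cross-section = 0.26 × 0.37, so 0.0962 mm².
Total extruded path = 120000/0.0962 = 1247401.2 mm.
Print-move time: 1247401.2 / 140 → 8910 s.
In the requested units: 8910 s = 2.48 hours.

2.48 hours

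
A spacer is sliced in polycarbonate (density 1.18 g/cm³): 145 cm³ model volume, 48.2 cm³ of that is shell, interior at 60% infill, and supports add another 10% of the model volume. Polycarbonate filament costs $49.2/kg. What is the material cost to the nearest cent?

Interior volume = 145 − 48.2 = 96.8 cm³.
Infill volume = 0.60 × 96.8 = 58.08 cm³.
Support = 0.10 × 145 = 14.5 cm³.
Deposited volume = 48.2 + 58.08 + 14.5, so 120.78 cm³.
Mass: 120.78 × 1.18 → 142.5204 g.
At $49.2/kg: 142.5204/1000 × 49.2 = $7.01.

$7.01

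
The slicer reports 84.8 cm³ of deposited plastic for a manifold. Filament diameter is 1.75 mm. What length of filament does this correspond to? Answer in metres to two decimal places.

35.26 m

Cross-section of 1.75 mm filament: π·(1.75/2)² = 2.4053 mm².
Length = 84.8 cm³ / 2.4053 mm² = 84800 / 2.4053 = 35255.48 mm = 35.26 m.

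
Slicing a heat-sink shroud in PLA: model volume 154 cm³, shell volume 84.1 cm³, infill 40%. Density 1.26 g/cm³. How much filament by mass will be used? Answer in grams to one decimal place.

Volume inside the shell: 154 − 84.1 → 69.9 cm³.
Infill deposited = 0.40 × 69.9, so 27.96 cm³.
Total printed volume: 84.1 + 27.96 → 112.06 cm³.
Mass = 112.06 × 1.26, so 141.1956 g.

141.2 g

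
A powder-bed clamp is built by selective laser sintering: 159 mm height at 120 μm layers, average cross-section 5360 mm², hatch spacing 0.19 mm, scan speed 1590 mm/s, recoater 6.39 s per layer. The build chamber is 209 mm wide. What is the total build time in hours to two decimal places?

8.88 hours

Layers = ⌈159/0.12⌉ = 1325.
Scan path per layer = 5360 / 0.19 = 28210.5 mm.
Laser time per layer: 28210.5 / 1590 → 17.7425 s.
Time per layer = 17.7425 + 6.39 = 24.1325 s.
Total: 1325 × 24.1325 s = 31975.5625 s → 8.88 hours.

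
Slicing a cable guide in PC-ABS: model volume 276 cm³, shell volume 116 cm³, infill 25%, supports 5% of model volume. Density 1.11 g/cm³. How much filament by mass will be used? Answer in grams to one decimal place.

Interior volume = 276 − 116, so 160 cm³.
Infill volume = 0.25 × 160 = 40 cm³.
Support = 0.05 × 276 = 13.8 cm³.
Total printed volume = 116 + 40 + 13.8 = 169.8 cm³.
Mass = 169.8 × 1.11, so 188.478 g.

188.5 g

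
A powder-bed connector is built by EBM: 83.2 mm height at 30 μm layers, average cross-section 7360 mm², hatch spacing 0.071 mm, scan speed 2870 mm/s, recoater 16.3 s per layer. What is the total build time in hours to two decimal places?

40.39 hours

Number of layers: 83.2 / 0.03 → 2774 (rounded up).
Hatch length per layer = 7360 / 0.071, so 103662 mm.
Beam time per layer = 103662 / 2870, so 36.1192 s.
Time per layer = 36.1192 + 16.3, so 52.4192 s.
Total: 2774 × 52.4192 s = 145410.8608 s → 40.39 hours.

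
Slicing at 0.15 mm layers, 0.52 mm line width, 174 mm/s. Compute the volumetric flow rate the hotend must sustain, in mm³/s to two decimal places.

13.57

Bead cross-section = 0.15 × 0.52, so 0.078 mm².
Q = v·A = 174 × 0.078 = 13.57 mm³/s.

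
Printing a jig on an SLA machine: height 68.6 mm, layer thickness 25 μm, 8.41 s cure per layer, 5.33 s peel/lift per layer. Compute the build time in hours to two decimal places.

10.47 hours

Layer count = ceil(68.6 / 0.025) = 2744.
Each layer takes = 8.41 + 5.33, so 13.74 s.
Total = 2744 × 13.74 = 37702.56 s = 10.47 hours.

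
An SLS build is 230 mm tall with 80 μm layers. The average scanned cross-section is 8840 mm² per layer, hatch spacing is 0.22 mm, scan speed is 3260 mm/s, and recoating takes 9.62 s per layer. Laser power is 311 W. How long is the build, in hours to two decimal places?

17.53 hours

Number of layers: 230 / 0.08 → 2875 (rounded up).
Per-layer scan distance = 8840 / 0.22, so 40181.8 mm.
Scan time per layer = 40181.8 / 3260, so 12.3257 s.
Layer cycle = 12.3257 + 9.62, so 21.9457 s.
2875 layers × 21.9457 s/layer = 63093.8875 s, i.e. 17.53 hours.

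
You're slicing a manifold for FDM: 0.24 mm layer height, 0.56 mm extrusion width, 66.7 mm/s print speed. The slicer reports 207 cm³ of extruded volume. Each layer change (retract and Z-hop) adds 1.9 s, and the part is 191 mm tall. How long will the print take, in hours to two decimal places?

Bead cross-section = 0.24 × 0.56 = 0.1344 mm².
Total extruded path = 207000/0.1344 = 1540178.6 mm.
Time extruding = 1540178.6 / 66.7, so 23091.1 s.
Layers = ⌈191/0.24⌉ = 796.
Layer-change overhead: 796 × 1.9 → 1512.4 s.
Altogether 23091.1 + 1512.4 = 24603.5 s, i.e. 6.83 hours.

6.83 hours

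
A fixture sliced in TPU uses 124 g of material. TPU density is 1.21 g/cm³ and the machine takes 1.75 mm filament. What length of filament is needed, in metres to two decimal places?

Volume = 124 g / 1.21 g·cm⁻³ = 102.4793 cm³ = 102479.3 mm³.
Cross-section of 1.75 mm filament: π·(1.75/2)² = 2.4053 mm².
Length = 102479.3 / 2.4053 = 42605.62 mm = 42.61 m.

42.61 m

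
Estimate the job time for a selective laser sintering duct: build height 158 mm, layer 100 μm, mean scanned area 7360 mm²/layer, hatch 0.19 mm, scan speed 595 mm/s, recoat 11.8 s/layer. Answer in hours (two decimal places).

Layers = ⌈158/0.1⌉ = 1580.
Per-layer scan distance: 7360 / 0.19 → 38736.8 mm.
Scan time per layer = 38736.8 / 595, so 65.1039 s.
Layer cycle = 65.1039 + 11.8, so 76.9039 s.
Build time = 1580 × 76.9039 = 121508.162 s = 33.75 hours.

33.75 hours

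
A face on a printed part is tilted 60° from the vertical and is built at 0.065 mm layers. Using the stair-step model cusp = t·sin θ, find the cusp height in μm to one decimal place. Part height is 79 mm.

56.3 μm

Cusp = layer height × sin(60°) = 0.065 × 0.8660 = 0.05629 mm = 56.3 μm.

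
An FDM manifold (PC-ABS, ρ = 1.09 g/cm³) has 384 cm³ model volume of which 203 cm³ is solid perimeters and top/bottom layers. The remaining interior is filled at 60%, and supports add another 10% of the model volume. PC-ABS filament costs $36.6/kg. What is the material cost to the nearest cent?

$13.96

Infill region = 384 − 203, so 181 cm³.
Infill deposited = 0.60 × 181 = 108.6 cm³.
Support = 0.10 × 384, so 38.4 cm³.
Total extruded = 203 + 108.6 + 38.4 = 350 cm³.
Mass: 350 × 1.09 → 381.5 g.
Cost = 381.5 g / 1000 × $36.6/kg = $13.96.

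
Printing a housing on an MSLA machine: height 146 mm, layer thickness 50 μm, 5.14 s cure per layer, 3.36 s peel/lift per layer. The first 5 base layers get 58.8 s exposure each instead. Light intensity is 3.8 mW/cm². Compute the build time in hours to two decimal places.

6.97 hours

Layer count = ceil(146 / 0.05) = 2920.
Bottom layers = 5 × (58.8 + 3.36), so 310.8 s.
Normal layers = 2915 × (5.14 + 3.36) = 24777.5 s.
Sum: 310.8 + 24777.5 = 25088.3 s → 6.97 hours.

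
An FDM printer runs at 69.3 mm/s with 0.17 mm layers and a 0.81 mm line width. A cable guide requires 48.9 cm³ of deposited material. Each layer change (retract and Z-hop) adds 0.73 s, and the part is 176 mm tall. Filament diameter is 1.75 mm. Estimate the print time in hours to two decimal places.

Line area = 0.17 × 0.81 = 0.1377 mm².
Path length: 48900 mm³ / 0.1377 mm² → 355119.8 mm.
Extrusion time: 355119.8 / 69.3 → 5124.4 s.
Layers = ⌈176/0.17⌉ = 1036.
Z-hop total = 1036 × 0.73 = 756.28 s.
Total = 5124.4 + 756.28 = 5880.68 s = 1.63 hours.

1.63 hours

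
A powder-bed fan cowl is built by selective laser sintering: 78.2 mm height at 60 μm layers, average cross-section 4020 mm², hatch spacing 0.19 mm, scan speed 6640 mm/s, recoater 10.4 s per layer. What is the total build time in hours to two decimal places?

4.92 hours

Layer count = ceil(78.2 / 0.06) = 1304.
Scan path per layer: 4020 / 0.19 → 21157.9 mm.
Laser time per layer = 21157.9 / 6640, so 3.1864 s.
Time per layer: 3.1864 + 10.4 → 13.5864 s.
Total: 1304 × 13.5864 s = 17716.6656 s → 4.92 hours.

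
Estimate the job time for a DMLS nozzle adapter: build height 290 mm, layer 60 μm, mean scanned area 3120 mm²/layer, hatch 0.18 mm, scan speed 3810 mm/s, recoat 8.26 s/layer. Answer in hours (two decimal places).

Number of layers: 290 / 0.06 → 4834 (rounded up).
Per-layer scan distance: 3120 / 0.18 → 17333.3 mm.
Scan time per layer: 17333.3 / 3810 → 4.5494 s.
Per-layer time = 4.5494 + 8.26, so 12.8094 s.
4834 layers × 12.8094 s/layer = 61920.6396 s, i.e. 17.20 hours.

17.20 hours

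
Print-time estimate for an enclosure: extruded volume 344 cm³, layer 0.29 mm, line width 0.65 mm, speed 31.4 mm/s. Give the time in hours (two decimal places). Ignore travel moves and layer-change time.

Extrusion cross-section = 0.29 × 0.65 = 0.1885 mm².
Toolpath length = 344 cm³ / 0.1885 mm² = 344000 / 0.1885 = 1824933.7 mm.
Extrusion time = 1824933.7 / 31.4, so 58118.9 s.
58118.9 s = 16.14 hours.

16.14 hours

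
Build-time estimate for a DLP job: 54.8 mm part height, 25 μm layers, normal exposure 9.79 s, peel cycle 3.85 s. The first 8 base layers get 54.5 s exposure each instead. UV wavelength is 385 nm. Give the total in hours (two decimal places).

Layers = ⌈54.8/0.025⌉ = 2192.
Base layers = 8 × (54.5 + 3.85) = 466.8 s.
Remaining layers = 2184 × (9.79 + 3.85) = 29789.76 s.
Total = 466.8 + 29789.76 = 30256.56 s = 8.40 hours.

8.40 hours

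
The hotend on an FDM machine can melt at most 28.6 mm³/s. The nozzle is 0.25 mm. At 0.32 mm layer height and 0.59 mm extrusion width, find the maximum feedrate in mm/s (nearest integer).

Extrusion cross-section = 0.32 × 0.59 = 0.1888 mm².
v_max = Q/A = 28.6/0.1888 = 151.48 mm/s → 151 mm/s.

151 mm/s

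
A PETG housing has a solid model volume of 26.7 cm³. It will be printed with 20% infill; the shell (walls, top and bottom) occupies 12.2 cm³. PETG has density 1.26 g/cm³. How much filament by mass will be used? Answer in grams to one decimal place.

19.0 g

Interior volume = 26.7 − 12.2, so 14.5 cm³.
Infill volume = 0.20 × 14.5 = 2.9 cm³.
Deposited volume = 12.2 + 2.9, so 15.1 cm³.
Mass = 15.1 × 1.26, so 19.026 g.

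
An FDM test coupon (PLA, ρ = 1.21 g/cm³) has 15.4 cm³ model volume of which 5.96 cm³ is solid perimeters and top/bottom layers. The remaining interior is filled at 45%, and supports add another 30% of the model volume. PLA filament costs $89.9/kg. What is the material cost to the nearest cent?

Interior volume = 15.4 − 5.96, so 9.44 cm³.
Deposited infill: 0.45 × 9.44 → 4.248 cm³.
Support: 0.30 × 15.4 → 4.62 cm³.
Total printed volume = 5.96 + 4.248 + 4.62, so 14.828 cm³.
Mass: 14.828 × 1.21 → 17.94188 g.
Cost = 17.94188 g / 1000 × $89.9/kg = $1.61.

$1.61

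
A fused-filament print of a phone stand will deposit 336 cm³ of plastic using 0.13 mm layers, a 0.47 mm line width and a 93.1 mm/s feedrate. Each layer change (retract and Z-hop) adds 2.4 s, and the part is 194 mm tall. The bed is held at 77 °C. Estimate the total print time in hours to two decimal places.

Extrusion cross-section = 0.13 × 0.47 = 0.0611 mm².
Toolpath length = 336 cm³ / 0.0611 mm² = 336000 / 0.0611 = 5499181.7 mm.
Print-move time = 5499181.7 / 93.1, so 59067.5 s.
Number of layers: 194 / 0.13 → 1493 (rounded up).
Layer-change overhead = 1493 × 2.4 = 3583.2 s.
Altogether 59067.5 + 3583.2 = 62650.7 s, i.e. 17.40 hours.

17.40 hours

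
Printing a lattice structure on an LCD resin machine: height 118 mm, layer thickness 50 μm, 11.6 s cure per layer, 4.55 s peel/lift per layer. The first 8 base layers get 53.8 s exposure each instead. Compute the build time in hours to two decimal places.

10.68 hours

Layers = ⌈118/0.05⌉ = 2360.
Base layers = 8 × (53.8 + 4.55) = 466.8 s.
Normal layers = 2352 × (11.6 + 4.55), so 37984.8 s.
Total = 466.8 + 37984.8 = 38451.6 s = 10.68 hours.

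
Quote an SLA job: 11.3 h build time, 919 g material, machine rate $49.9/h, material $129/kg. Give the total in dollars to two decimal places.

Machine-time cost: 49.9 × 11.3 → $563.87.
Material charge = 129 × 919/1000, so $118.551.
Job cost: 563.87 + 118.551 = 682.421 ≈ $682.42.

$682.42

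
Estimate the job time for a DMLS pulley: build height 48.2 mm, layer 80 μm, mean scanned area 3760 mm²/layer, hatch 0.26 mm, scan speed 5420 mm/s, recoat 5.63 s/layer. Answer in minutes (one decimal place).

Layers = ⌈48.2/0.08⌉ = 603.
Per-layer scan distance = 3760 / 0.26, so 14461.5 mm.
Scan time per layer = 14461.5 / 5420 = 2.6682 s.
Layer cycle = 2.6682 + 5.63, so 8.2982 s.
Total: 603 × 8.2982 s = 5003.8146 s → 83.4 minutes.

83.4 minutes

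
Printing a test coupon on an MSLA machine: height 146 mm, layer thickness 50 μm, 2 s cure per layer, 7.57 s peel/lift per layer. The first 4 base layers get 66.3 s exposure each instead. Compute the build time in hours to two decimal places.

7.83 hours

Layers = ⌈146/0.05⌉ = 2920.
Base layers = 4 × (66.3 + 7.57), so 295.48 s.
Normal layers = 2916 × (2 + 7.57) = 27906.12 s.
Sum: 295.48 + 27906.12 = 28201.6 s → 7.83 hours.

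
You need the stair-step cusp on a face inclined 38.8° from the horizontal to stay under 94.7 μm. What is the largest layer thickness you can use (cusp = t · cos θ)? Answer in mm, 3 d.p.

0.122 mm

t = h_c / cos θ = 0.0947 / 0.7793 = 0.122 mm.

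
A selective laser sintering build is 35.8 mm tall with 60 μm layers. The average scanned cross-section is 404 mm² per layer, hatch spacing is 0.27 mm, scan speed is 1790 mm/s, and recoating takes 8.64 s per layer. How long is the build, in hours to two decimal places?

1.57 hours

Number of layers: 35.8 / 0.06 → 597 (rounded up).
Scan path per layer = 404 / 0.27, so 1496.3 mm.
Laser time per layer: 1496.3 / 1790 → 0.8359 s.
Time per layer = 0.8359 + 8.64, so 9.4759 s.
Total: 597 × 9.4759 s = 5657.1123 s → 1.57 hours.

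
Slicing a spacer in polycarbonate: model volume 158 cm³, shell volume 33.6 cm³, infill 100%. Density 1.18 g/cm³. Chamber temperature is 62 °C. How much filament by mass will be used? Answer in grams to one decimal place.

Infill region = 158 − 33.6 = 124.4 cm³.
Infill deposited = 1.00 × 124.4 = 124.4 cm³.
Deposited volume: 33.6 + 124.4 → 158 cm³.
Mass = 158 × 1.18 = 186.44 g.

186.4 g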